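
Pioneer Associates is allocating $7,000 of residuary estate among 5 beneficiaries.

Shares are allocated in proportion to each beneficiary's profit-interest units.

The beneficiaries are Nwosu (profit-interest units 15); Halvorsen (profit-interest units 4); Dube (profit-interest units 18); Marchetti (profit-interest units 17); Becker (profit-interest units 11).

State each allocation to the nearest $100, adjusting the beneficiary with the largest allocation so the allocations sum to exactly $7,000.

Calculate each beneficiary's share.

Profit-interest units total: 65.
Pro-rata amounts: Nwosu 15/65 × $7,000 = 1,615.38; Halvorsen 4/65 × $7,000 = 430.77; Dube 18/65 × $7,000 = 1,938.46; Marchetti 17/65 × $7,000 = 1,830.77; Becker 11/65 × $7,000 = 1,184.62.
Rounded to nearest $100: Nwosu $1,600; Halvorsen $400; Dube $1,900; Marchetti $1,800; Becker $1,200. Sum = $6,900.
Difference $7,000 − $6,900 = +$100 applied to largest allocation (Dube): Dube becomes $2,000.

Nwosu: $1,600 | Halvorsen: $400 | Dube: $2,000 | Marchetti: $1,800 | Becker: $1,200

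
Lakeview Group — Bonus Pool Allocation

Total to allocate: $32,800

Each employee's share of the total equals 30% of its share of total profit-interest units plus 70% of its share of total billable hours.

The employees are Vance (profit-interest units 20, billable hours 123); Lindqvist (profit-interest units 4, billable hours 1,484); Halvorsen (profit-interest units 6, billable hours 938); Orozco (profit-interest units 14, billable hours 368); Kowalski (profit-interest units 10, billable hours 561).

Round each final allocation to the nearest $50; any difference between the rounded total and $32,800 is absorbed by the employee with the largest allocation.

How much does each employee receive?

Profit-interest units total 54; billable hours total 3,474.
Combined weights (30% profit-interest units + 70% billable hours): Vance 0.1359; Lindqvist 0.3212; Halvorsen 0.2223; Orozco 0.1519; Kowalski 0.1686.
Unrounded shares: Vance 4,457.36; Lindqvist 10,536.79; Halvorsen 7,292.67; Orozco 4,983.26; Kowalski 5,529.93.
At nearest $50: Vance $4,450; Lindqvist $10,550; Halvorsen $7,300; Orozco $5,000; Kowalski $5,550. Sum = $32,850.
Difference $32,800 − $32,850 = −$50 applied to largest allocation (Lindqvist): Lindqvist becomes $10,500.

Vance: $4,450; Lindqvist: $10,500; Halvorsen: $7,300; Orozco: $5,000; Kowalski: $5,550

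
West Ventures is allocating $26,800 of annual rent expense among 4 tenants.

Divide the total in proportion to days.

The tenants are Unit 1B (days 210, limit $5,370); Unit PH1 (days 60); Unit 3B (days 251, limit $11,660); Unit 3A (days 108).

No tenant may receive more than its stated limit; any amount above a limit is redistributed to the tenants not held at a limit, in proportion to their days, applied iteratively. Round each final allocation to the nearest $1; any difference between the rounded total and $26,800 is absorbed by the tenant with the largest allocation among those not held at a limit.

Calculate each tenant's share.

Unit 1B: $5,370; Unit PH1: $3,489; Unit 3B: $11,660; Unit 3A: $6,281

Sum of days: 629.
Proportional shares (ignoring caps): Unit 1B 8,947.54; Unit PH1 2,556.44; Unit 3B 10,694.44; Unit 3A 4,601.59.
Capped: Unit 1B ($5,370); remaining pool $21,430 reallocated over remaining days 419.
Capped: Unit 3B ($11,660); remaining pool $9,770 reallocated over remaining days 168.
Remaining shares: Unit PH1 3,489.29 → $3,489; Unit 3A 6,280.71 → $6,281.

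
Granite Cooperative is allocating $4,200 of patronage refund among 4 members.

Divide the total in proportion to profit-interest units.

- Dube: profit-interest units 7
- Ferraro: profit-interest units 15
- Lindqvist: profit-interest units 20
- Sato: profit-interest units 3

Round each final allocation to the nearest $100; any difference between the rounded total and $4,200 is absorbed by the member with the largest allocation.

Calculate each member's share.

Dube: $700 · Ferraro: $1,400 · Lindqvist: $1,800 · Sato: $300

Sum of profit-interest units: 45.
Unrounded shares: Dube 7/45 × $4,200 = 653.33; Ferraro 15/45 × $4,200 = 1,400.00; Lindqvist 20/45 × $4,200 = 1,866.67; Sato 3/45 × $4,200 = 280.00.
At nearest $100: Dube $700; Ferraro $1,400; Lindqvist $1,900; Sato $300. Sum = $4,300.
Difference $4,200 − $4,300 = −$100 applied to largest allocation (Lindqvist): Lindqvist becomes $1,800.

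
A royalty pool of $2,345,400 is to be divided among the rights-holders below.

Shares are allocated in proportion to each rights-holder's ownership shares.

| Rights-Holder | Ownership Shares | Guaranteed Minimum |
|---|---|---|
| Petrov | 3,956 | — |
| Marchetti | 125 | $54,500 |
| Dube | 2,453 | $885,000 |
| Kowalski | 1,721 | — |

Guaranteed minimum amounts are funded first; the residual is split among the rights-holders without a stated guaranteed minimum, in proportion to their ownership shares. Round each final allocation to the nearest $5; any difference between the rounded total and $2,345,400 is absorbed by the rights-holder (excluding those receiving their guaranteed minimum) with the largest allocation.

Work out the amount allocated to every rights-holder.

Petrov: $979,695 · Marchetti: $54,500 · Dube: $885,000 · Kowalski: $426,205

Guaranteed amounts: Marchetti $54,500; Dube $885,000. Residual $1,405,900.
Residual split over remaining ownership shares 5,677: Petrov 979,697.09 → $979,695; Kowalski 426,202.91 → $426,205.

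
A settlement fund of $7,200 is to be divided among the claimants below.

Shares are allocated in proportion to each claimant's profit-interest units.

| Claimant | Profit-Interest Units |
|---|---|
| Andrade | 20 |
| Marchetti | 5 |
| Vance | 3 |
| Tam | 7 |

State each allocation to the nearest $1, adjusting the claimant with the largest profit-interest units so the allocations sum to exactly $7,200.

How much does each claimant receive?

Andrade: $4,114; Marchetti: $1,029; Vance: $617; Tam: $1,440

Combined profit-interest units = 20 + 5 + 3 + 7 = 35.
Raw shares: Andrade 4,114.29; Marchetti 1,028.57; Vance 617.14; Tam 1,440.00.
At nearest $1: Andrade $4,114; Marchetti $1,029; Vance $617; Tam $1,440. Sum = $7,200.
No rounding difference to absorb.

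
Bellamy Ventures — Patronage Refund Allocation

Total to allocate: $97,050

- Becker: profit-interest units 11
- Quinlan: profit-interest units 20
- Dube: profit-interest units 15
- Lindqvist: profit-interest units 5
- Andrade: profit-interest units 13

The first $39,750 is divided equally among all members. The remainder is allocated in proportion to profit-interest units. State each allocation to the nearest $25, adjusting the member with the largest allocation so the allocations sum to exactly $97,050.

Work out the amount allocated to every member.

$39,750 shared equally gives $7,950 per member.
Remainder $57,300 by profit-interest units (total 64): Becker 9,848.44 → $9,850; Quinlan 17,906.25 → $17,900; Dube 13,429.69 → $13,425; Lindqvist 4,476.56 → $4,475; Andrade 11,639.06 → $11,650.
Totals: Becker $7,950 + $9,850 = $17,800; Quinlan $7,950 + $17,900 = $25,850; Dube $7,950 + $13,425 = $21,375; Lindqvist $7,950 + $4,475 = $12,425; Andrade $7,950 + $11,650 = $19,600.

Becker: $17,800 · Quinlan: $25,850 · Dube: $21,375 · Lindqvist: $12,425 · Andrade: $19,600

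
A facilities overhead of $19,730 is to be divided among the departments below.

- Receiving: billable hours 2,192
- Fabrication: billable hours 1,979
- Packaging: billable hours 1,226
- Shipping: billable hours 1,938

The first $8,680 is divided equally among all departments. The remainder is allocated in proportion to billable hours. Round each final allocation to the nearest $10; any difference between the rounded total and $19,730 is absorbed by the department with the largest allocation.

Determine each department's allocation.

Receiving: $5,470 | Fabrication: $5,150 | Packaging: $4,020 | Shipping: $5,090

Equal tier: $8,680 ÷ 4 = $2,170 apiece.
Remainder $11,050 by billable hours (total 7,335): Receiving 3,302.19 → $3,300; Fabrication 2,981.32 → $2,980; Packaging 1,846.94 → $1,850; Shipping 2,919.55 → $2,920.
Totals: Receiving $2,170 + $3,300 = $5,470; Fabrication $2,170 + $2,980 = $5,150; Packaging $2,170 + $1,850 = $4,020; Shipping $2,170 + $2,920 = $5,090.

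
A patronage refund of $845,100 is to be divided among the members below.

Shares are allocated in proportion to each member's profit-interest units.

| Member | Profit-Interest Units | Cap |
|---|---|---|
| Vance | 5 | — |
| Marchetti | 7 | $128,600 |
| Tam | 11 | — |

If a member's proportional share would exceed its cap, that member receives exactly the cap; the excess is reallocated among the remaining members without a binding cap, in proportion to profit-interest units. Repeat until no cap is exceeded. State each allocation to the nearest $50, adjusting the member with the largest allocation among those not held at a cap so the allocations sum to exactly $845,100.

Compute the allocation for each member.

Total profit-interest units = 23.
Pro-rata shares before constraints: Vance 183,717.39; Marchetti 257,204.35; Tam 404,178.26.
Held at cap: Marchetti ($128,600); balance $716,500 reallocated over remaining profit-interest units 16.
Remaining shares: Vance 223,906.25 → $223,900; Tam 492,593.75 → $492,600.

Vance: $223,900; Marchetti: $128,600; Tam: $492,600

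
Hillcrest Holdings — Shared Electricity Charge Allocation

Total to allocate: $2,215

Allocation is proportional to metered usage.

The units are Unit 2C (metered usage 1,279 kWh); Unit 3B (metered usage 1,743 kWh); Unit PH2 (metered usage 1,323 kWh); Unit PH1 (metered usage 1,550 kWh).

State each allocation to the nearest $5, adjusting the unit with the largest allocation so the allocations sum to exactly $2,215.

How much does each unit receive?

Combined metered usage = 5,895.
Raw shares: Unit 2C 1,279/5,895 × $2,215 = 480.57; Unit 3B 1,743/5,895 × $2,215 = 654.92; Unit PH2 1,323/5,895 × $2,215 = 497.11; Unit PH1 1,550/5,895 × $2,215 = 582.40.
After rounding ($5): Unit 2C $480; Unit 3B $655; Unit PH2 $495; Unit PH1 $580. Sum = $2,210.
Difference $2,215 − $2,210 = +$5 applied to largest allocation (Unit 3B): Unit 3B becomes $660.

Unit 2C: $480 | Unit 3B: $660 | Unit PH2: $495 | Unit PH1: $580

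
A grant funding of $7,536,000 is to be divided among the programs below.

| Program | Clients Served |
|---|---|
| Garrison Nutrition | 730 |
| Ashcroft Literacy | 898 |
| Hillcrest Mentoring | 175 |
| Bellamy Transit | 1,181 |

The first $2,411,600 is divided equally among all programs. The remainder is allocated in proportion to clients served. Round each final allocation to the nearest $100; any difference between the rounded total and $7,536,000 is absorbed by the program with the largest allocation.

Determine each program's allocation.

$2,411,600 shared equally gives $602,900 per program.
Remainder $5,124,400 by clients served (total 2,984): Garrison Nutrition 1,253,623.32 → $1,253,600; Ashcroft Literacy 1,542,128.42 → $1,542,100; Hillcrest Mentoring 300,526.14 → $300,500; Bellamy Transit 2,028,122.12 → $2,028,100.
Rounding difference +$100 on remainder applied to Bellamy Transit.
Totals: Garrison Nutrition $602,900 + $1,253,600 = $1,856,500; Ashcroft Literacy $602,900 + $1,542,100 = $2,145,000; Hillcrest Mentoring $602,900 + $300,500 = $903,400; Bellamy Transit $602,900 + $2,028,200 = $2,631,100.

Garrison Nutrition: $1,856,500 | Ashcroft Literacy: $2,145,000 | Hillcrest Mentoring: $903,400 | Bellamy Transit: $2,631,100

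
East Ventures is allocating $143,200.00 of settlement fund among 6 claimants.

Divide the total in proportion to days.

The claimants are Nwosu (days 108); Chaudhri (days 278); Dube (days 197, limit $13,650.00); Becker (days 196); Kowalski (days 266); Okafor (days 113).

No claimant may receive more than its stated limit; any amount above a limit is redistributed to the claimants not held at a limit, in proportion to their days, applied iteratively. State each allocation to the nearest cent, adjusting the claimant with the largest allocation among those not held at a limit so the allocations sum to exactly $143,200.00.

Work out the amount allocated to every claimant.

Nwosu: $14,559.21; Chaudhri: $37,476.48; Dube: $13,650.00; Becker: $26,422.27; Kowalski: $35,858.79; Okafor: $15,233.25

Total days = 1,158.
Pro-rata shares before constraints: Nwosu 13,355.4404; Chaudhri 34,377.8929; Dube 24,361.3126; Becker 24,237.6511; Kowalski 32,893.9551; Okafor 13,973.7478.
Held at cap: Dube ($13,650.00); residual $129,550.00 reallocated over remaining days 961.
Redistributed shares: Nwosu 14,559.2092 → $14,559.21; Chaudhri 37,476.4828 → $37,476.48; Becker 26,422.2685 → $26,422.27; Kowalski 35,858.7929 → $35,858.79; Okafor 15,233.2466 → $15,233.25.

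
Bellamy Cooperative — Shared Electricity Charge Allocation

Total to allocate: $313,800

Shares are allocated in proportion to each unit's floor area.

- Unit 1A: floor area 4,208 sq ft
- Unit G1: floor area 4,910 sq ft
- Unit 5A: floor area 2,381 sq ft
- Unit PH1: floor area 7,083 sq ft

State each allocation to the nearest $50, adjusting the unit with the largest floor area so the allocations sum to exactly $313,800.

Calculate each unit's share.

Unit 1A: $71,050 | Unit G1: $82,900 | Unit 5A: $40,200 | Unit PH1: $119,650

Sum of floor area: 18,582.
Proportional shares: Unit 1A 4,208/18,582 × $313,800 = 71,061.80; Unit G1 4,910/18,582 × $313,800 = 82,916.69; Unit 5A 2,381/18,582 × $313,800 = 40,208.69; Unit PH1 7,083/18,582 × $313,800 = 119,612.82.
At nearest $50: Unit 1A $71,050; Unit G1 $82,900; Unit 5A $40,200; Unit PH1 $119,600. Sum = $313,750.
Difference $313,800 − $313,750 = +$50 applied to largest floor area (Unit PH1): Unit PH1 becomes $119,650.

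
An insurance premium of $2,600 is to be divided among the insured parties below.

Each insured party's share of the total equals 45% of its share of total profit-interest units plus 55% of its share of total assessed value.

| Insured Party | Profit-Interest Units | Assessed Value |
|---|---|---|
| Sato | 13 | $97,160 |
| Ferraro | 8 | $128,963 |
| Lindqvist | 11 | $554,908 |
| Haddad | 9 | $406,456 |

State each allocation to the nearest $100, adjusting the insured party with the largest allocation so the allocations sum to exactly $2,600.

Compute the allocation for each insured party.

Profit-interest units total 41; assessed value total 1,187,487.
Composite weights (45% profit-interest units + 55% assessed value): Sato 0.1877; Ferraro 0.1475; Lindqvist 0.3777; Haddad 0.2870.
Pro-rata amounts: Sato 487.98; Ferraro 383.59; Lindqvist 982.14; Haddad 746.29.
At nearest $100: Sato $500; Ferraro $400; Lindqvist $1,000; Haddad $700. Sum = $2,600.
No rounding difference to absorb.

Sato: $500; Ferraro: $400; Lindqvist: $1,000; Haddad: $700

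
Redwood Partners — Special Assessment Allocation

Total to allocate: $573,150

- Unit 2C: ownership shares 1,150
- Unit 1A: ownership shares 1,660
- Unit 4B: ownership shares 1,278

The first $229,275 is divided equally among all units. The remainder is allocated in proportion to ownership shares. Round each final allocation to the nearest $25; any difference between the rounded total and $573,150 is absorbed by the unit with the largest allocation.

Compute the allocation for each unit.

First tranche $229,275 split equally: $76,425 each.
Remainder $343,875 by ownership shares (total 4,088): Unit 2C 96,735.87 → $96,725; Unit 1A 139,636.13 → $139,625; Unit 4B 107,503.00 → $107,500.
Rounding difference +$25 on remainder applied to Unit 1A.
Totals: Unit 2C $76,425 + $96,725 = $173,150; Unit 1A $76,425 + $139,650 = $216,075; Unit 4B $76,425 + $107,500 = $183,925.

Unit 2C: $173,150 · Unit 1A: $216,075 · Unit 4B: $183,925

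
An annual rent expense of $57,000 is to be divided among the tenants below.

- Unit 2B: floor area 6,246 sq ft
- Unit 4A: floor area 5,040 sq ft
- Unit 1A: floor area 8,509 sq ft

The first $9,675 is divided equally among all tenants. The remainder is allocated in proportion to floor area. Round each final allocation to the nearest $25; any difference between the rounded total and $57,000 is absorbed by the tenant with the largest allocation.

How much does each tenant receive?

Unit 2B: $18,150 · Unit 4A: $15,275 · Unit 1A: $23,575

First tranche $9,675 split equally: $3,225 each.
Remainder $47,325 by floor area (total 19,795): Unit 2B 14,932.66 → $14,925; Unit 4A 12,049.41 → $12,050; Unit 1A 20,342.94 → $20,350.
Totals: Unit 2B $3,225 + $14,925 = $18,150; Unit 4A $3,225 + $12,050 = $15,275; Unit 1A $3,225 + $20,350 = $23,575.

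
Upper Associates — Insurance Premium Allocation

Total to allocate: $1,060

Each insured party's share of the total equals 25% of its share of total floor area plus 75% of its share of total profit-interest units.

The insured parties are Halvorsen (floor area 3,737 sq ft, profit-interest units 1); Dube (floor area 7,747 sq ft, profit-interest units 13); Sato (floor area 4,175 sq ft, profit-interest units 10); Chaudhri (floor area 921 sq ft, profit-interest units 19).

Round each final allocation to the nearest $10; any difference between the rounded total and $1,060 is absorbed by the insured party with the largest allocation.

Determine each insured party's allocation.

Floor area total 16,580; profit-interest units total 43.
Blended shares (25% floor area + 75% profit-interest units): Halvorsen 0.0738; Dube 0.3436; Sato 0.2374; Chaudhri 0.3453.
Unrounded shares: Halvorsen 78.22; Dube 364.17; Sato 251.61; Chaudhri 366.00.
At nearest $10: Halvorsen $80; Dube $360; Sato $250; Chaudhri $370. Sum = $1,060.
Sum already equals the total — no adjustment.

Halvorsen: $80 · Dube: $360 · Sato: $250 · Chaudhri: $370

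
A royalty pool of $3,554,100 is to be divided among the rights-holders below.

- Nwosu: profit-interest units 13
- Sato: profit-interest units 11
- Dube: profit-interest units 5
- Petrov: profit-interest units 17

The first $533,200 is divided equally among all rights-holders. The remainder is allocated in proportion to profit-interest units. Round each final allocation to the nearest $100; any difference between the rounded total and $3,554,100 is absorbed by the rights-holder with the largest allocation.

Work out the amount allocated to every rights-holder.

Nwosu: $987,000; Sato: $855,700; Dube: $461,700; Petrov: $1,249,700

First tranche $533,200 split equally: $133,300 each.
Remainder $3,020,900 by profit-interest units (total 46): Nwosu 853,732.61 → $853,700; Sato 722,389.13 → $722,400; Dube 328,358.70 → $328,400; Petrov 1,116,419.57 → $1,116,400.
Totals: Nwosu $133,300 + $853,700 = $987,000; Sato $133,300 + $722,400 = $855,700; Dube $133,300 + $328,400 = $461,700; Petrov $133,300 + $1,116,400 = $1,249,700.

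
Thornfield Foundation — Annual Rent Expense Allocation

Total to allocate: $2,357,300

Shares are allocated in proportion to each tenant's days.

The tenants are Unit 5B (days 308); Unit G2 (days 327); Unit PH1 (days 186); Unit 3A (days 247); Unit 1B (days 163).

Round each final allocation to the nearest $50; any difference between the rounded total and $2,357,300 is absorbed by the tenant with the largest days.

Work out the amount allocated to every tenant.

Days total: 308 + 327 + 186 + 247 + 163 = 1,231.
Unrounded shares: Unit 5B 589,803.74; Unit G2 626,187.73; Unit PH1 356,180.18; Unit 3A 472,991.96; Unit 1B 312,136.39.
Rounded to nearest $50: Unit 5B $589,800; Unit G2 $626,200; Unit PH1 $356,200; Unit 3A $473,000; Unit 1B $312,150. Sum = $2,357,350.
Difference $2,357,300 − $2,357,350 = −$50 applied to largest days (Unit G2): Unit G2 becomes $626,150.

Unit 5B: $589,800; Unit G2: $626,150; Unit PH1: $356,200; Unit 3A: $473,000; Unit 1B: $312,150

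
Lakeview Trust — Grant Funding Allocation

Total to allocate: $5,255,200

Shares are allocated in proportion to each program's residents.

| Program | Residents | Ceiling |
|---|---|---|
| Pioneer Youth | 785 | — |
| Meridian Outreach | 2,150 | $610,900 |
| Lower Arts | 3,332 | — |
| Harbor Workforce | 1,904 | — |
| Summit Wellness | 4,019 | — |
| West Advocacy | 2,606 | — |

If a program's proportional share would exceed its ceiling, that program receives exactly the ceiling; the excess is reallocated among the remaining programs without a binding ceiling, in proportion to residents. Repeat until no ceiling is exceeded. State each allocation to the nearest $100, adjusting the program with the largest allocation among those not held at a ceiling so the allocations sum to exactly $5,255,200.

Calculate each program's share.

Sum of residents: 14,796.
Proportional shares (ignoring caps): Pioneer Youth 278,814.00; Meridian Outreach 763,630.71; Lower Arts 1,183,450.01; Harbor Workforce 676,257.15; Summit Wellness 1,427,456.66; West Advocacy 925,591.46.
Held at cap: Meridian Outreach ($610,900); residual $4,644,300 reallocated over remaining residents 12,646.
Remaining shares: Pioneer Youth 288,294.76 → $288,300; Lower Arts 1,223,691.89 → $1,223,700; Harbor Workforce 699,252.51 → $699,300; Summit Wellness 1,475,995.71 → $1,476,000; West Advocacy 957,065.14 → $957,100.
Rounding difference −$100 applied to Summit Wellness → $1,475,900.

Pioneer Youth: $288,300 · Meridian Outreach: $610,900 · Lower Arts: $1,223,700 · Harbor Workforce: $699,300 · Summit Wellness: $1,475,900 · West Advocacy: $957,100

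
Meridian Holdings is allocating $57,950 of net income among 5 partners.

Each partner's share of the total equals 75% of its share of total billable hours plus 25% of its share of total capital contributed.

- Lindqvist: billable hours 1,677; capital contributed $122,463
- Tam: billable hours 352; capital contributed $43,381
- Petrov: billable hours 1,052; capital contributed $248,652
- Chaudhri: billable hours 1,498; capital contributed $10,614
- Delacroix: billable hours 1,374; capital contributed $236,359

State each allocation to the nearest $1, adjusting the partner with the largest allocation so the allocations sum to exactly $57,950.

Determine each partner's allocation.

Lindqvist: $14,926 · Tam: $3,520 · Petrov: $13,127 · Chaudhri: $11,169 · Delacroix: $15,208

Billable hours total 5,953; capital contributed total 661,469.
Composite weights (75% billable hours + 25% capital contributed): Lindqvist 0.2576; Tam 0.0607; Petrov 0.2265; Chaudhri 0.1927; Delacroix 0.2624.
Raw shares: Lindqvist 14,925.86; Tam 3,520.06; Petrov 13,126.57; Chaudhri 11,169.28; Delacroix 15,208.23.
At nearest $1: Lindqvist $14,926; Tam $3,520; Petrov $13,127; Chaudhri $11,169; Delacroix $15,208. Sum = $57,950.
No rounding difference to absorb.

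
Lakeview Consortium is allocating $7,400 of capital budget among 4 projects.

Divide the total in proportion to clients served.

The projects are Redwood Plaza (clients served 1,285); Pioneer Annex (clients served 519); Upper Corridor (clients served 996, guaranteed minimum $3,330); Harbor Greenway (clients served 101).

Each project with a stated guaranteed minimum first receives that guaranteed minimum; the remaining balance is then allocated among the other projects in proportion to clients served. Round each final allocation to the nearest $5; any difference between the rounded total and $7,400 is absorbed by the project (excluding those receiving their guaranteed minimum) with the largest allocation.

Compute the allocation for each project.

Redwood Plaza: $2,745; Pioneer Annex: $1,110; Upper Corridor: $3,330; Harbor Greenway: $215

Minimums first: Upper Corridor $3,330. Residual $4,070.
Residual split over remaining clients served 1,905: Redwood Plaza 2,745.38 → $2,745; Pioneer Annex 1,108.83 → $1,110; Harbor Greenway 215.78 → $215.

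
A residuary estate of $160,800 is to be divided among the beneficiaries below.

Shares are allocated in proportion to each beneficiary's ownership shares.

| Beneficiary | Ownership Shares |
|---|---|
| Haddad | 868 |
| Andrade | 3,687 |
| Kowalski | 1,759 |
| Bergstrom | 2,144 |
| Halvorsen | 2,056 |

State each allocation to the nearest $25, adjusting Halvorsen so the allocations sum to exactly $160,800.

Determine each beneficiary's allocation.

Sum of ownership shares: 10,514.
Unrounded shares: Haddad 868/10,514 × $160,800 = 13,275.10; Andrade 3,687/10,514 × $160,800 = 56,388.59; Kowalski 1,759/10,514 × $160,800 = 26,901.96; Bergstrom 2,144/10,514 × $160,800 = 32,790.11; Halvorsen 2,056/10,514 × $160,800 = 31,444.25.
At nearest $25: Haddad $13,275; Andrade $56,400; Kowalski $26,900; Bergstrom $32,800; Halvorsen $31,450. Sum = $160,825.
Difference $160,800 − $160,825 = −$25 applied to Halvorsen: Halvorsen becomes $31,425.

Haddad: $13,275 · Andrade: $56,400 · Kowalski: $26,900 · Bergstrom: $32,800 · Halvorsen: $31,425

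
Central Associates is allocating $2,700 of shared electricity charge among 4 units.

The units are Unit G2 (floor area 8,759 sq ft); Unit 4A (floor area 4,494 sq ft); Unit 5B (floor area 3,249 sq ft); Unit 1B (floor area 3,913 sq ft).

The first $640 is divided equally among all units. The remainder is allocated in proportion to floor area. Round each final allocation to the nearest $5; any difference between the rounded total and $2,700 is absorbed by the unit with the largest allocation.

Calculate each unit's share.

Unit G2: $1,040 · Unit 4A: $615 · Unit 5B: $490 · Unit 1B: $555

Equal tier: $640 ÷ 4 = $160 apiece.
Remainder $2,060 by floor area (total 20,415): Unit G2 883.84 → $885; Unit 4A 453.47 → $455; Unit 5B 327.84 → $330; Unit 1B 394.85 → $395.
Rounding difference −$5 on remainder applied to Unit G2.
Totals: Unit G2 $160 + $880 = $1,040; Unit 4A $160 + $455 = $615; Unit 5B $160 + $330 = $490; Unit 1B $160 + $395 = $555.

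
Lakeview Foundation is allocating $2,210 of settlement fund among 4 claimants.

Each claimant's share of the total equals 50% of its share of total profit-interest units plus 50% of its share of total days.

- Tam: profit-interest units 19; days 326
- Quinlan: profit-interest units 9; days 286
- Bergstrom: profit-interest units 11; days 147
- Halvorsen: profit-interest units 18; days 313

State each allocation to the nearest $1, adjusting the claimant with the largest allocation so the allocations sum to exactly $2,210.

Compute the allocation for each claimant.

Totals — profit-interest units 57, days 1,072.
Combined weights (50% profit-interest units + 50% days): Tam 0.3187; Quinlan 0.2123; Bergstrom 0.1651; Halvorsen 0.3039.
Proportional shares: Tam 704.37; Quinlan 469.28; Bergstrom 364.77; Halvorsen 671.58.
Rounded to nearest $1: Tam $704; Quinlan $469; Bergstrom $365; Halvorsen $672. Sum = $2,210.
Rounded total matches; no reconciliation needed.

Tam: $704 | Quinlan: $469 | Bergstrom: $365 | Halvorsen: $672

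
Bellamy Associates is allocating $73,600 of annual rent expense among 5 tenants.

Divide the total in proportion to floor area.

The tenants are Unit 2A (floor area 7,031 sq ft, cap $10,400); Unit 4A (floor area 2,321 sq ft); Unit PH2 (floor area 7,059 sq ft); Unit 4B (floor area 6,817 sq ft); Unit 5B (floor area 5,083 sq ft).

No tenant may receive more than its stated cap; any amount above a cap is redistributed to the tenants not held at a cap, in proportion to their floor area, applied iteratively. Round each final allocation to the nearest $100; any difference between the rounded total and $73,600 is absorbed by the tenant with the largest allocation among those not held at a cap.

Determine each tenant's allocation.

Unit 2A: $10,400; Unit 4A: $6,900; Unit PH2: $21,000; Unit 4B: $20,200; Unit 5B: $15,100

Sum of floor area: 28,311.
Pro-rata shares before constraints: Unit 2A 18,278.46; Unit 4A 6,033.89; Unit PH2 18,351.26; Unit 4B 17,722.13; Unit 5B 13,214.26.
Capped: Unit 2A ($10,400); balance $63,200 reallocated over remaining floor area 21,280.
Shares after redistribution: Unit 4A 6,893.20 → $6,900; Unit PH2 20,964.70 → $21,000; Unit 4B 20,245.98 → $20,200; Unit 5B 15,096.13 → $15,100.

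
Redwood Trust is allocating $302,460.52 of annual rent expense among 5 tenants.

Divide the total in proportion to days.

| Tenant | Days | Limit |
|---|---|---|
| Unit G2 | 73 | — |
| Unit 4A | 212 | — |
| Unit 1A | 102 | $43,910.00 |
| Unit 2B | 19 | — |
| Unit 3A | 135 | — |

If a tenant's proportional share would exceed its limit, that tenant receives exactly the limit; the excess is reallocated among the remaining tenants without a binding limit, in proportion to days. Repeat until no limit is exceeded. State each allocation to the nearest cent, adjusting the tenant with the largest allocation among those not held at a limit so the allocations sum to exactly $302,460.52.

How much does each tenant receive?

Unit G2: $42,993.59; Unit 4A: $124,858.12; Unit 1A: $43,910.00; Unit 2B: $11,190.11; Unit 3A: $79,508.70

Sum of days: 541.
Proportional shares (ignoring caps): Unit G2 40,812.6025; Unit 4A 118,524.2703; Unit 1A 57,025.8282; Unit 2B 10,622.4582; Unit 3A 75,475.3608.
Held at cap: Unit 1A ($43,910.00); balance $258,550.52 reallocated over remaining days 439.
Redistributed shares: Unit G2 42,993.5944 → $42,993.59; Unit 4A 124,858.1099 → $124,858.11; Unit 2B 11,190.1136 → $11,190.11; Unit 3A 79,508.7021 → $79,508.70.
Rounding difference +$0.01 applied to Unit 4A → $124,858.12.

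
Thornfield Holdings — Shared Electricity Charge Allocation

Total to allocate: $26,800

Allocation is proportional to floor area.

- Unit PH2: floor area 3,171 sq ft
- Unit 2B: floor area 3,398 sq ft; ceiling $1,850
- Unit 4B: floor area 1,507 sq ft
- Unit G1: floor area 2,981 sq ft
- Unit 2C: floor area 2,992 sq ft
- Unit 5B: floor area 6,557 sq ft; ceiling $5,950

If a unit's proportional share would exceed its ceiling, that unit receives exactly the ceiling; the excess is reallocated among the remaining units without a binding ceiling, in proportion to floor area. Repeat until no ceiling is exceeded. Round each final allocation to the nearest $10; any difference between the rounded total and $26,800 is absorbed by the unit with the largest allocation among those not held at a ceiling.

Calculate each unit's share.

Unit PH2: $5,650 · Unit 2B: $1,850 · Unit 4B: $2,690 · Unit G1: $5,320 · Unit 2C: $5,340 · Unit 5B: $5,950

Floor area total: 20,606.
Proportional shares (ignoring caps): Unit PH2 4,124.18; Unit 2B 4,419.41; Unit 4B 1,959.99; Unit G1 3,877.06; Unit 2C 3,891.37; Unit 5B 8,527.98.
Cap binds for Unit 2B ($1,850), Unit 5B ($5,950); residual $19,000 reallocated over remaining floor area 10,651.
Redistributed shares: Unit PH2 5,656.65 → $5,660; Unit 4B 2,688.29 → $2,690; Unit G1 5,317.72 → $5,320; Unit 2C 5,337.34 → $5,340.
Rounding difference −$10 applied to Unit PH2 → $5,650.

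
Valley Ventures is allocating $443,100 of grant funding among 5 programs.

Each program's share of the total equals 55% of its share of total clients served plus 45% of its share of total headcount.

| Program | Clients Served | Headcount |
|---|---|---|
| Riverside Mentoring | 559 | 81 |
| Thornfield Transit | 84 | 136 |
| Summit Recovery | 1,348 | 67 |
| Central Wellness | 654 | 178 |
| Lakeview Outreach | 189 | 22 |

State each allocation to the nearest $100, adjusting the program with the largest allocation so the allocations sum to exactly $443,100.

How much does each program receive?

Totals — clients served 2,834, headcount 484.
Blended shares (55% clients served + 45% headcount): Riverside Mentoring 0.1838; Thornfield Transit 0.1427; Summit Recovery 0.3239; Central Wellness 0.2924; Lakeview Outreach 0.0571.
Proportional shares: Riverside Mentoring 81,440.08; Thornfield Transit 63,251.78; Summit Recovery 143,521.16; Central Wellness 129,570.83; Lakeview Outreach 25,316.14.
At nearest $100: Riverside Mentoring $81,400; Thornfield Transit $63,300; Summit Recovery $143,500; Central Wellness $129,600; Lakeview Outreach $25,300. Sum = $443,100.
No rounding difference to absorb.

Riverside Mentoring: $81,400 | Thornfield Transit: $63,300 | Summit Recovery: $143,500 | Central Wellness: $129,600 | Lakeview Outreach: $25,300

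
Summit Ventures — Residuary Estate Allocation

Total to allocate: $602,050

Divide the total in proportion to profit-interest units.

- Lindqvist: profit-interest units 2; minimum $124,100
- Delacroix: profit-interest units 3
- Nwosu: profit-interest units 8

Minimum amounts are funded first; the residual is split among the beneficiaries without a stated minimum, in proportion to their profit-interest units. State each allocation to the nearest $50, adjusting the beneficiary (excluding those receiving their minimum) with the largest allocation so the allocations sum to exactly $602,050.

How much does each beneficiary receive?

Guaranteed amounts: Lindqvist $124,100. Residual $477,950.
Residual split over remaining profit-interest units 11: Delacroix 130,350.00 → $130,350; Nwosu 347,600.00 → $347,600.

Lindqvist: $124,100 · Delacroix: $130,350 · Nwosu: $347,600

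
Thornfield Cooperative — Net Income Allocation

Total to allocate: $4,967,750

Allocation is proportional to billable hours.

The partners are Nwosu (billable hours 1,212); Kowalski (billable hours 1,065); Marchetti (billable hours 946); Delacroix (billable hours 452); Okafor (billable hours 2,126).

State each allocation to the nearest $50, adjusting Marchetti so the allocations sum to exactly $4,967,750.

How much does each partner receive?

Billable hours total: 5,801.
Unrounded shares: Nwosu 1,212/5,801 × $4,967,750 = 1,037,909.50; Kowalski 1,065/5,801 × $4,967,750 = 912,024.44; Marchetti 946/5,801 × $4,967,750 = 810,117.48; Delacroix 452/5,801 × $4,967,750 = 387,075.16; Okafor 2,126/5,801 × $4,967,750 = 1,820,623.43.
Rounded to nearest $50: Nwosu $1,037,900; Kowalski $912,000; Marchetti $810,100; Delacroix $387,100; Okafor $1,820,600. Sum = $4,967,700.
Difference $4,967,750 − $4,967,700 = +$50 applied to Marchetti: Marchetti becomes $810,150.

Nwosu: $1,037,900 · Kowalski: $912,000 · Marchetti: $810,150 · Delacroix: $387,100 · Okafor: $1,820,600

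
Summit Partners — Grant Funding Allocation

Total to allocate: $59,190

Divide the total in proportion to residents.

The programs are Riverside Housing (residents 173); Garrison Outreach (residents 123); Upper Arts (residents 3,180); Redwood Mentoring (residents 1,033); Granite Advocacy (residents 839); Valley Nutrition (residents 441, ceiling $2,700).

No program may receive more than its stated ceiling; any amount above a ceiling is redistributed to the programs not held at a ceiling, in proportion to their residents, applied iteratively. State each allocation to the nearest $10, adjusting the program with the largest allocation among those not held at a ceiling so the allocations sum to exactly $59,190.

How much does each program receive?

Sum of residents: 5,789.
Unconstrained shares: Riverside Housing 1,768.85; Garrison Outreach 1,257.62; Upper Arts 32,514.11; Redwood Mentoring 10,561.97; Granite Advocacy 8,578.41; Valley Nutrition 4,509.03.
Held at cap: Valley Nutrition ($2,700); remaining pool $56,490 reallocated over remaining residents 5,348.
Remaining shares: Riverside Housing 1,827.37 → $1,830; Garrison Outreach 1,299.23 → $1,300; Upper Arts 33,589.79 → $33,590; Redwood Mentoring 10,911.40 → $10,910; Granite Advocacy 8,862.21 → $8,860.

Riverside Housing: $1,830 · Garrison Outreach: $1,300 · Upper Arts: $33,590 · Redwood Mentoring: $10,910 · Granite Advocacy: $8,860 · Valley Nutrition: $2,700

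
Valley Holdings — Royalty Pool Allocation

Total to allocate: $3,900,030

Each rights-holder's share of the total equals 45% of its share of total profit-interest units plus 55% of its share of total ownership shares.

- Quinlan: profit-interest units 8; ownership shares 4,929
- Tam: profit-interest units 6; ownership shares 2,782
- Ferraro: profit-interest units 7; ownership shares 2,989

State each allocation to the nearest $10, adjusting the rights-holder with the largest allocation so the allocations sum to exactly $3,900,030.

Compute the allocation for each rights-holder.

Quinlan: $1,656,680 | Tam: $1,059,140 | Ferraro: $1,184,210

Profit-interest units total 21; ownership shares total 10,700.
Composite weights (45% profit-interest units + 55% ownership shares): Quinlan 0.4248; Tam 0.2716; Ferraro 0.3036.
Pro-rata amounts: Quinlan 1,656,687.44; Tam 1,059,136.72; Ferraro 1,184,205.84.
After rounding ($10): Quinlan $1,656,690; Tam $1,059,140; Ferraro $1,184,210. Sum = $3,900,040.
Difference $3,900,030 − $3,900,040 = −$10 applied to largest allocation (Quinlan): Quinlan becomes $1,656,680.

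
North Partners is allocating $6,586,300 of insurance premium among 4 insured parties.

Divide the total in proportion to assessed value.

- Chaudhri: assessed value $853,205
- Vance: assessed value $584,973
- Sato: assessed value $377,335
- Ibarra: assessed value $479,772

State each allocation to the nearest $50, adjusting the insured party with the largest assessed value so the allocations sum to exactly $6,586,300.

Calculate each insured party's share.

Assessed value total: 2,295,285.
Raw shares: Chaudhri 853,205/2,295,285 × $6,586,300 = 2,448,264.20; Vance 584,973/2,295,285 × $6,586,300 = 1,678,574.85; Sato 377,335/2,295,285 × $6,586,300 = 1,082,759.44; Ibarra 479,772/2,295,285 × $6,586,300 = 1,376,701.51.
After rounding ($50): Chaudhri $2,448,250; Vance $1,678,550; Sato $1,082,750; Ibarra $1,376,700. Sum = $6,586,250.
Difference $6,586,300 − $6,586,250 = +$50 applied to largest assessed value (Chaudhri): Chaudhri becomes $2,448,300.

Chaudhri: $2,448,300 | Vance: $1,678,550 | Sato: $1,082,750 | Ibarra: $1,376,700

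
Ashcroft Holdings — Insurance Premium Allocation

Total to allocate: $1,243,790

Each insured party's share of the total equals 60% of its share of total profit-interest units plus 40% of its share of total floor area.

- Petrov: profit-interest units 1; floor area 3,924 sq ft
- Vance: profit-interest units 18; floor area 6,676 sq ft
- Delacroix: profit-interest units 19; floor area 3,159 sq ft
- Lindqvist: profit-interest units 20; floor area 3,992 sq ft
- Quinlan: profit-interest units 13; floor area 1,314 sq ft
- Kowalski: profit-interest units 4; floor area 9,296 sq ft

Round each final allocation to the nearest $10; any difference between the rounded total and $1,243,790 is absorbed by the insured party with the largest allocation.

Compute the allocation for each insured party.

Petrov: $78,790; Vance: $296,220; Delacroix: $244,470; Lindqvist: $269,040; Quinlan: $152,400; Kowalski: $202,870

Profit-interest units total 75; floor area total 28,361.
Blended shares (60% profit-interest units + 40% floor area): Petrov 0.0633; Vance 0.2382; Delacroix 0.1966; Lindqvist 0.2163; Quinlan 0.1225; Kowalski 0.1631.
Proportional shares: Petrov 78,786.14; Vance 296,217.88; Delacroix 244,472.08; Lindqvist 269,035.10; Quinlan 152,404.69; Kowalski 202,874.12.
After rounding ($10): Petrov $78,790; Vance $296,220; Delacroix $244,470; Lindqvist $269,040; Quinlan $152,400; Kowalski $202,870. Sum = $1,243,790.
No rounding difference to absorb.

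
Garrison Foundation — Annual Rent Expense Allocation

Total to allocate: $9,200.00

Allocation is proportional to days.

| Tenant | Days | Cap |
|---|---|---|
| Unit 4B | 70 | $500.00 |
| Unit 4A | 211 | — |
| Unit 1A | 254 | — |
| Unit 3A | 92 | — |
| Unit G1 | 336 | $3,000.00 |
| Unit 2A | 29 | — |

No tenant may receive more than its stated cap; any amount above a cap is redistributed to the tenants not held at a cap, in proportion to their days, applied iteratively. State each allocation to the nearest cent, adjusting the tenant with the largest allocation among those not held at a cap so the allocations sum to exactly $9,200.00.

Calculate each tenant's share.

Unit 4B: $500.00 · Unit 4A: $2,052.39 · Unit 1A: $2,470.65 · Unit 3A: $894.88 · Unit G1: $3,000.00 · Unit 2A: $282.08

Sum of days: 992.
Proportional shares (ignoring caps): Unit 4B 649.1935; Unit 4A 1,956.8548; Unit 1A 2,355.6452; Unit 3A 853.2258; Unit G1 3,116.1290; Unit 2A 268.9516.
Cap binds for Unit 4B ($500.00), Unit G1 ($3,000.00); residual $5,700.00 reallocated over remaining days 586.
Remaining shares: Unit 4A 2,052.3891 → $2,052.39; Unit 1A 2,470.6485 → $2,470.65; Unit 3A 894.8805 → $894.88; Unit 2A 282.0819 → $282.08.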